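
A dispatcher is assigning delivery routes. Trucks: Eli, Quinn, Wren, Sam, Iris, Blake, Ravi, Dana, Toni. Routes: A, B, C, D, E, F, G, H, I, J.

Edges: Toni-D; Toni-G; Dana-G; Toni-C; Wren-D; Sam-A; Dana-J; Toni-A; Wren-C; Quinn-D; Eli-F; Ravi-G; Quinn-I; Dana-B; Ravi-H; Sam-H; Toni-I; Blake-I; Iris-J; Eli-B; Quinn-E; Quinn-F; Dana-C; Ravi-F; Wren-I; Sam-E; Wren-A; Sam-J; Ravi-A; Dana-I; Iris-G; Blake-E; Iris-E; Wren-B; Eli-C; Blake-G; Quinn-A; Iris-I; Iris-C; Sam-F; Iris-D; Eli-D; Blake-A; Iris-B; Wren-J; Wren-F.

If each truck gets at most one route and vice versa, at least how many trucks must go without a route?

0

One maximum matching: Eli-C, Quinn-A, Wren-J, Sam-H, Iris-E, Blake-I, Ravi-F, Dana-B, Toni-G.
All 9 trucks are matched, so no larger matching exists.
That matches 9 of the 9, leaving 0 unmatched; no matching can do better.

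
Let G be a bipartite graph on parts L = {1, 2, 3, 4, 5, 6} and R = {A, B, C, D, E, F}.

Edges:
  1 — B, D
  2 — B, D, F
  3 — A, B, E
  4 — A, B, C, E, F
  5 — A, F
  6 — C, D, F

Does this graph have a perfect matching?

Yes

A valid assignment of size 6: 1–D, 2–B, 3–E, 4–C, 5–A, 6–F.
All 6 left vertices are covered.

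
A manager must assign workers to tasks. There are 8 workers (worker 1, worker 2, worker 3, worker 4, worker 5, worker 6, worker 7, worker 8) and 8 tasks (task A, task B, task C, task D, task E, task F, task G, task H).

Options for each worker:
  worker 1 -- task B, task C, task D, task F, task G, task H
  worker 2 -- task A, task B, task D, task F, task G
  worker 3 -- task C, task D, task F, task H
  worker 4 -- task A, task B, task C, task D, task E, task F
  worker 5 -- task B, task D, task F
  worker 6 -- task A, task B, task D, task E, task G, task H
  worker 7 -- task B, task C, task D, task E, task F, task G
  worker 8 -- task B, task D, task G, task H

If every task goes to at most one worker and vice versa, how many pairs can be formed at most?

For example, pair worker 1→task G, worker 2→task F, worker 3→task H, worker 4→task E, worker 5→task B, worker 6→task A, worker 7→task C, worker 8→task D.
This saturates every worker, so 8 is the maximum.

8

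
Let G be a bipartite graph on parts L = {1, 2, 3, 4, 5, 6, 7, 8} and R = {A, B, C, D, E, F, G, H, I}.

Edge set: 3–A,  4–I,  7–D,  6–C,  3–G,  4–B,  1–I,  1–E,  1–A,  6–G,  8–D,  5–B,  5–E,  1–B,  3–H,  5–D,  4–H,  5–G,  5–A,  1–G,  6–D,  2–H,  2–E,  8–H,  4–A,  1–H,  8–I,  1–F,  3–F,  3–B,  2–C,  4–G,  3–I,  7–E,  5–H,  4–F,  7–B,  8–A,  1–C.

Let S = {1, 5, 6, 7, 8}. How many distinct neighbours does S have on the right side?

The union of neighbours of {1, 5, 6, 7, 8} is {A, B, C, D, E, F, G, H, I}, which has 9 elements.
Since |N(S)| = 9 ≥ |S| = 5, Hall's condition holds for this subset.

9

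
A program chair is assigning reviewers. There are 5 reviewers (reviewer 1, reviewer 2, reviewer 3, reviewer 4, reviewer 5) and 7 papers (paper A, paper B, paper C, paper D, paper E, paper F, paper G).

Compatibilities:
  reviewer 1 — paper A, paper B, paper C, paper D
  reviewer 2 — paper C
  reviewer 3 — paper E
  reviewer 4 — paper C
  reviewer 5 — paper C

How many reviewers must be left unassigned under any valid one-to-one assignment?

For example, pair reviewer 1→paper D, reviewer 2→paper C, reviewer 3→paper E.
The set {reviewer 2, reviewer 4, reviewer 5} has only 1 neighbour ({paper C}), so by Hall's theorem at most 3 of the 5 reviewers can be matched.
That matches 3 of the 5, leaving 2 unmatched; no matching can do better.

2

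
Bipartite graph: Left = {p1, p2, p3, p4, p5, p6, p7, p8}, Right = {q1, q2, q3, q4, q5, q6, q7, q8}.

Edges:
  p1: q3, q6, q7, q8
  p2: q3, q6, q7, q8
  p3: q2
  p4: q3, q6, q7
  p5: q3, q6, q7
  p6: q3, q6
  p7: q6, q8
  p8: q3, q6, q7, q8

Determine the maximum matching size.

5

For example, pair p1-q3, p2-q8, p3-q2, p4-q7, p5-q6.
The set {p1, p2, p4, p5, p6, p7, p8} has only 4 neighbours ({q3, q6, q7, q8}), so by Hall's theorem at most 5 of the 8 left vertices can be matched.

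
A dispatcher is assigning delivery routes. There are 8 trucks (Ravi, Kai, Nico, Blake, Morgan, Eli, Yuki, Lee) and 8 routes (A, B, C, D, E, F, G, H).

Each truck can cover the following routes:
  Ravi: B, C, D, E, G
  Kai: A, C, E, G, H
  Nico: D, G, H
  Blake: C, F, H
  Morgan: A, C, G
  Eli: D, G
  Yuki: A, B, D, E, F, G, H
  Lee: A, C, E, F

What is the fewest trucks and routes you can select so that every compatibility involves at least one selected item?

{Ravi, Kai, Nico, Blake, Morgan, Eli, Yuki, Lee} is a vertex cover of size 8: every edge has an endpoint in this set.
No smaller cover exists because Ravi–G, Kai–A, Nico–H, Blake–F, Morgan–C, Eli–D, Yuki–B, Lee–E is a matching of size 8, and a cover must include an endpoint of each of these disjoint edges (König's theorem).

8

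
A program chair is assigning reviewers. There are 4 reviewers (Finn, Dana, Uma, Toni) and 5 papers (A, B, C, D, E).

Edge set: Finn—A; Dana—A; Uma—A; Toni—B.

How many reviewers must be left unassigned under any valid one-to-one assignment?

A valid assignment of size 2: Finn-A, Toni-B.
The set {Finn, Dana, Uma} has only 1 neighbour ({A}), so by Hall's theorem at most 2 of the 4 reviewers can be matched.
That matches 2 of the 4, leaving 2 unmatched; no matching can do better.

2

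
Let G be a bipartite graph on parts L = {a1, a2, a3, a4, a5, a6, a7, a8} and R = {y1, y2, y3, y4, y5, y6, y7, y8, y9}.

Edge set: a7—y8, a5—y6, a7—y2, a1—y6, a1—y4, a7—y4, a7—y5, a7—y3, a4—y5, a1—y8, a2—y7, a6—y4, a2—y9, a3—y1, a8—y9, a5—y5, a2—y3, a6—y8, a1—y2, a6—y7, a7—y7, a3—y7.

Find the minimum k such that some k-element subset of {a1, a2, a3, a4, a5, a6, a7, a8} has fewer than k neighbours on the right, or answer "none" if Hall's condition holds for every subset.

A matching saturating every left vertex exists, for instance a1→y2, a2→y3, a3→y1, a4→y5, a5→y6, a6→y8, a7→y7, a8→y9.
By Hall's marriage theorem, this means |N(S)| ≥ |S| for every subset S, so no violating subset exists.

none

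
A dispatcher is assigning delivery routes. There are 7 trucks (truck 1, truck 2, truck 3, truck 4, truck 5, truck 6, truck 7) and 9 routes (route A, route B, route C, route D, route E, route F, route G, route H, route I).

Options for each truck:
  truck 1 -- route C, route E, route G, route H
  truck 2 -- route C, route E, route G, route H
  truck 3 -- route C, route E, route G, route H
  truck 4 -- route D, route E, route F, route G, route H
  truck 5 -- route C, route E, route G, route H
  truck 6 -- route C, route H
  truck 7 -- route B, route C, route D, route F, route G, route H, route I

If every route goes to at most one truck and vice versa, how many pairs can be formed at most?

6

One maximum matching: truck 1→route C, truck 2→route H, truck 3→route G, truck 4→route F, truck 5→route E, truck 7→route D.
The set {truck 1, truck 2, truck 3, truck 5, truck 6} has only 4 neighbours ({route C, route E, route G, route H}), so by Hall's theorem at most 6 of the 7 trucks can be matched.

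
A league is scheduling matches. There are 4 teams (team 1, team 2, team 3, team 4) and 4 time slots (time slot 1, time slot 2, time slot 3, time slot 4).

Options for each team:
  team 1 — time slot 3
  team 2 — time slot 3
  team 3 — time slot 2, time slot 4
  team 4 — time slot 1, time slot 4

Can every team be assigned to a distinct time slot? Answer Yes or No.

The set {team 1, team 2} has only 1 neighbour ({time slot 3}), so by Hall's theorem at most 3 of the 4 teams can be matched.
Hence no matching covers every team.

No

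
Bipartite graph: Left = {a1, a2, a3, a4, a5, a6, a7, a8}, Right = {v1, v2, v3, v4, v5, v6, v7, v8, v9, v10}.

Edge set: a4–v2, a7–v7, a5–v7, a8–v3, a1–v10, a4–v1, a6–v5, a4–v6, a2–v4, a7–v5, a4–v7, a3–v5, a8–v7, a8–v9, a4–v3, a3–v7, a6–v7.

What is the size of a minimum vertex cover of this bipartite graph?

6

The 6 edges a1–v10, a2–v4, a3–v5, a4–v2, a5–v7, a8–v3 form a matching, so any vertex cover needs at least 6 vertices (one per matched edge).
Conversely {a1, a2, a4, a8, v5, v7} meets every edge and has exactly 6 vertices, so 6 is optimal.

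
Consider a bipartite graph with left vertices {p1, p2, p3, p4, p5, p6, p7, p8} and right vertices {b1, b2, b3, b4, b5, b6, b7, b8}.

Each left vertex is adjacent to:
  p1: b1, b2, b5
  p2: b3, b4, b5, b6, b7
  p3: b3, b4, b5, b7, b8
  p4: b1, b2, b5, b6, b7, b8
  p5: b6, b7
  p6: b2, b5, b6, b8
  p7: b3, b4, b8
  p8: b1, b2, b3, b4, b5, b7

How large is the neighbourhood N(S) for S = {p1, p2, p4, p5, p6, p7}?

8

The union of neighbours of {p1, p2, p4, p5, p6, p7} is {b1, b2, b3, b4, b5, b6, b7, b8}, which has 8 elements.
Since |N(S)| = 8 ≥ |S| = 6, Hall's condition holds for this subset.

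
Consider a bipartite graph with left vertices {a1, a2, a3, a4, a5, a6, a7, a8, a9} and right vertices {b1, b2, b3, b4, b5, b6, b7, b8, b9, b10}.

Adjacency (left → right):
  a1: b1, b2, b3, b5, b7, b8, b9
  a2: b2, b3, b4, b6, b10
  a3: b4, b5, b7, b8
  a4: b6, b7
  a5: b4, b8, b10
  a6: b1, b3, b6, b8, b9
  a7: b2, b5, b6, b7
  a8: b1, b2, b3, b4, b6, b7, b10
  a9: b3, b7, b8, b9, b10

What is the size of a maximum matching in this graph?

One maximum matching: a1–b5, a2–b10, a3–b8, a4–b6, a5–b4, a6–b3, a7–b2, a8–b1, a9–b7.
All 9 left vertices are matched, so no larger matching exists.

9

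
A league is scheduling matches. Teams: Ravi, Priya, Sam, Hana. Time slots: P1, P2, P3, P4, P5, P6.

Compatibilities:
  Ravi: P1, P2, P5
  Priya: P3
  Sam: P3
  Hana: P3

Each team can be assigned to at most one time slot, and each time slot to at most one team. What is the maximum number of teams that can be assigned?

2

One maximum matching: Ravi→P1, Priya→P3.
The set {Priya, Sam, Hana} has only 1 neighbour ({P3}), so by Hall's theorem at most 2 of the 4 teams can be matched.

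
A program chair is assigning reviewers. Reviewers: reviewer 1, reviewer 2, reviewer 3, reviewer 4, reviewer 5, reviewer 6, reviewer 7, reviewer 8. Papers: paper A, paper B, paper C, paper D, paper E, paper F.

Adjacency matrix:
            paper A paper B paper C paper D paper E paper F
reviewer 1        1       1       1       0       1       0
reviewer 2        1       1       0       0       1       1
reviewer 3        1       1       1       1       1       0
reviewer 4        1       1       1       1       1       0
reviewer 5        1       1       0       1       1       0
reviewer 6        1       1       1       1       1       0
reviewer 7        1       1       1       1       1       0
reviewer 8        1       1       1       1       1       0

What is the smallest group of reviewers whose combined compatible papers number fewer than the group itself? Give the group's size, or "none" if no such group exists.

6

Take S = {reviewer 1, reviewer 3, reviewer 4, reviewer 5, reviewer 6, reviewer 7}. Its neighbourhood is {paper A, paper B, paper C, paper D, paper E}, so |N(S)| = 5 < |S| = 6.
Every subset of size less than 6 has at least as many neighbours as members, so 6 is the minimum.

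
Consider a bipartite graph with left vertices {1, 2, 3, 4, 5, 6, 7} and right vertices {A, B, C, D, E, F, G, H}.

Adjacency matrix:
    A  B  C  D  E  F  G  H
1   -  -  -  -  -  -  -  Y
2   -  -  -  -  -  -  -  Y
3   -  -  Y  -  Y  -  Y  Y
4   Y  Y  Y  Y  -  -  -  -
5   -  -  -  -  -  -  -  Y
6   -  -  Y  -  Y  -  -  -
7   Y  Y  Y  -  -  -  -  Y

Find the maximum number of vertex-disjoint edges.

5

A valid assignment of size 5: 1→H, 3→G, 4→C, 6→E, 7→B.
The set {1, 2, 5} has only 1 neighbour ({H}), so by Hall's theorem at most 5 of the 7 left vertices can be matched.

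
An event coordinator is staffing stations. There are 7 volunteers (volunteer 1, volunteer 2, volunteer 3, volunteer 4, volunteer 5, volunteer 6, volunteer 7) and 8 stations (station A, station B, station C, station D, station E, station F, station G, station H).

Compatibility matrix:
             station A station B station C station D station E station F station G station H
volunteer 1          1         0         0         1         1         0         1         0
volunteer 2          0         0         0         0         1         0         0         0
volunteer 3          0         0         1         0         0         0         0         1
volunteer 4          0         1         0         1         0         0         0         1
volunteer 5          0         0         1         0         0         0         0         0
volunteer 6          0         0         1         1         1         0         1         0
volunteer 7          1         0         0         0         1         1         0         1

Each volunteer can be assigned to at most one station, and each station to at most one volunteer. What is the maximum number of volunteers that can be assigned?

7

One maximum matching: volunteer 1-station D, volunteer 2-station E, volunteer 3-station H, volunteer 4-station B, volunteer 5-station C, volunteer 6-station G, volunteer 7-station A.
This saturates every volunteer, so 7 is the maximum.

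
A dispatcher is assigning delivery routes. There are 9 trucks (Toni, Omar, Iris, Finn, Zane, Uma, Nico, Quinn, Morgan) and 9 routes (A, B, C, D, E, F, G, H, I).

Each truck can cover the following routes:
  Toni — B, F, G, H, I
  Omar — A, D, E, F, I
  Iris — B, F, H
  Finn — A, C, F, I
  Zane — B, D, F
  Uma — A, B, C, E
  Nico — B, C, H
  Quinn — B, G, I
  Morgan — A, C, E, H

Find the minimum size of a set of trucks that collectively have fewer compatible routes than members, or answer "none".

none

A matching saturating every truck exists, for instance Toni→H, Omar→A, Iris→F, Finn→I, Zane→D, Uma→B, Nico→C, Quinn→G, Morgan→E.
By Hall's marriage theorem, this means |N(S)| ≥ |S| for every subset S, so no violating subset exists.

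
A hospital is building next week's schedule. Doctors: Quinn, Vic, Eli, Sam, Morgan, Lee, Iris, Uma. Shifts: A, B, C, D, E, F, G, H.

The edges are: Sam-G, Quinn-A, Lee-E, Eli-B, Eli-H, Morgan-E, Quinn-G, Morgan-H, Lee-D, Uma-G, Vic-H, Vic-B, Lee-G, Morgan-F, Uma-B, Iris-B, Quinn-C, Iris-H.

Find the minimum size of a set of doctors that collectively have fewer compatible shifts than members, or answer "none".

3

Take S = {Vic, Eli, Iris}. Its neighbourhood is {B, H}, so |N(S)| = 2 < |S| = 3.
Every subset of size less than 3 has at least as many neighbours as members, so 3 is the minimum.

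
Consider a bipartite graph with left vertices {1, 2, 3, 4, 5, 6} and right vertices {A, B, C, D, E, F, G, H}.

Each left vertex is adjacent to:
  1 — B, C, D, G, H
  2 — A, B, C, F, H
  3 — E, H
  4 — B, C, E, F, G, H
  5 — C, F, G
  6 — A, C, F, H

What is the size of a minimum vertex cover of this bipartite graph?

6

{1, 2, 3, 4, 5, 6} is a vertex cover of size 6: every edge has an endpoint in this set.
No smaller cover exists because 1–H, 2–A, 3–E, 4–G, 5–C, 6–F is a matching of size 6, and a cover must include an endpoint of each of these disjoint edges (König's theorem).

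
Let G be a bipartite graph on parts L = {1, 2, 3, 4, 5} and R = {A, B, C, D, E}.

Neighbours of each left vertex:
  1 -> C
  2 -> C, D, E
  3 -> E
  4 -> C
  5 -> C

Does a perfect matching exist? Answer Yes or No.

The set {1, 4, 5} has only 1 neighbour ({C}), so by Hall's theorem at most 3 of the 5 left vertices can be matched.
Hence no matching covers every left vertex.

No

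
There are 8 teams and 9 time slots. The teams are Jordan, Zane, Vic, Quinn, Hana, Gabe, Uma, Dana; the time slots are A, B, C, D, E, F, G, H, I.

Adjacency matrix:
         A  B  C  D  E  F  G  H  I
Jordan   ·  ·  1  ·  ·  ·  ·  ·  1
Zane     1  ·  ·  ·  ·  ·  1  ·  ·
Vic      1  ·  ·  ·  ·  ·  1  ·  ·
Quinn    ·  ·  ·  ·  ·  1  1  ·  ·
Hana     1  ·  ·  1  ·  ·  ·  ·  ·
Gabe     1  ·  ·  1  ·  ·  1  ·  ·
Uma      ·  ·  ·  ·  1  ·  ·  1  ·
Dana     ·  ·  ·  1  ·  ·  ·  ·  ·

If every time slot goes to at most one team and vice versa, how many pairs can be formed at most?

6

For example, pair Jordan–C, Zane–A, Vic–G, Quinn–F, Hana–D, Uma–E.
The set {Zane, Vic, Hana, Gabe, Dana} has only 3 neighbours ({A, D, G}), so by Hall's theorem at most 6 of the 8 teams can be matched.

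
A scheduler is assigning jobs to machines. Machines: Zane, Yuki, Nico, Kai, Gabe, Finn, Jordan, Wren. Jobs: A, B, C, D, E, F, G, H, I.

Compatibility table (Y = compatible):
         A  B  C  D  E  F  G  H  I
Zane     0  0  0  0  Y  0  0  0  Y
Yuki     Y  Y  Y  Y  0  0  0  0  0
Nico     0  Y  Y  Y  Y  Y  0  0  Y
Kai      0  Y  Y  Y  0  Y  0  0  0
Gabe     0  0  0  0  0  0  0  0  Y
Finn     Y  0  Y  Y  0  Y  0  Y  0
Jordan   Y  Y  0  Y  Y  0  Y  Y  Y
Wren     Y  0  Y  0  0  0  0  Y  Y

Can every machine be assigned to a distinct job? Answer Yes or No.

For example, pair Zane→E, Yuki→B, Nico→F, Kai→D, Gabe→I, Finn→A, Jordan→G, Wren→C.
All 8 machines are covered.

Yes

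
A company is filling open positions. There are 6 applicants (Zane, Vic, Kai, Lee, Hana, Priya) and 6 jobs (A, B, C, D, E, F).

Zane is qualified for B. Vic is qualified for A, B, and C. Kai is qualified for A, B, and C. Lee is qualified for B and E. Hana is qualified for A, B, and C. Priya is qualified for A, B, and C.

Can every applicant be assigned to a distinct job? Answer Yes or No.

No

The set {Zane, Vic, Kai, Hana, Priya} has only 3 neighbours ({A, B, C}), so by Hall's theorem at most 4 of the 6 applicants can be matched.
Hence no matching covers every applicant.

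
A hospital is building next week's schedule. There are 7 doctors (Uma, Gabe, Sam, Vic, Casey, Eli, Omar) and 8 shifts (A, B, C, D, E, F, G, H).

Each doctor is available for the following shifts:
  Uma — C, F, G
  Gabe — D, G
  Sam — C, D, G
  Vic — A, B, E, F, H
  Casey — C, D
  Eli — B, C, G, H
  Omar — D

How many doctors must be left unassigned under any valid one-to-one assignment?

1

A valid assignment of size 6: Uma→F, Gabe→D, Sam→G, Vic→A, Casey→C, Eli→B.
The set {Gabe, Sam, Casey, Omar} has only 3 neighbours ({C, D, G}), so by Hall's theorem at most 6 of the 7 doctors can be matched.
That matches 6 of the 7, leaving 1 unmatched; no matching can do better.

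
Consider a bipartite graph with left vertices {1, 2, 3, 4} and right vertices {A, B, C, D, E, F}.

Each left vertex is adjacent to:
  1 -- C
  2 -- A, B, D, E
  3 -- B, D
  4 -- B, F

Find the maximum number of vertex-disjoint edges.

4

For example, pair 1-C, 2-E, 3-D, 4-B.
All 4 left vertices are matched, so no larger matching exists.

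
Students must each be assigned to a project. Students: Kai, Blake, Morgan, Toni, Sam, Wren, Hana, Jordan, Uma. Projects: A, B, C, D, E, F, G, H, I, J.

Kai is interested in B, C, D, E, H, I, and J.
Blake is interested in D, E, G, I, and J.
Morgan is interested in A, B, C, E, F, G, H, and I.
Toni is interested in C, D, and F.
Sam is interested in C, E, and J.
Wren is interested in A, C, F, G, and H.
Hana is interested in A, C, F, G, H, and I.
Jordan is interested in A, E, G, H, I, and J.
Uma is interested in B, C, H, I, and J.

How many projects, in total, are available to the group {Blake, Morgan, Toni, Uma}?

10

The union of neighbours of {Blake, Morgan, Toni, Uma} is {A, B, C, D, E, F, G, H, I, J}, which has 10 elements.
Since |N(S)| = 10 ≥ |S| = 4, Hall's condition holds for this subset.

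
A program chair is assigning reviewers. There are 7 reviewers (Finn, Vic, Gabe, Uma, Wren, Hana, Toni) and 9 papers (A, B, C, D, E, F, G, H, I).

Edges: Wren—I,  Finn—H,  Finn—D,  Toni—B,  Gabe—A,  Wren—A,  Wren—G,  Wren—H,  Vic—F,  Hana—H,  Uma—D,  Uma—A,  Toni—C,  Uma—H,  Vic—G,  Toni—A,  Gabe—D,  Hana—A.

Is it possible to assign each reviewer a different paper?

The set {Finn, Gabe, Uma, Hana} has only 3 neighbours ({A, D, H}), so by Hall's theorem at most 6 of the 7 reviewers can be matched.
Hence no matching covers every reviewer.

No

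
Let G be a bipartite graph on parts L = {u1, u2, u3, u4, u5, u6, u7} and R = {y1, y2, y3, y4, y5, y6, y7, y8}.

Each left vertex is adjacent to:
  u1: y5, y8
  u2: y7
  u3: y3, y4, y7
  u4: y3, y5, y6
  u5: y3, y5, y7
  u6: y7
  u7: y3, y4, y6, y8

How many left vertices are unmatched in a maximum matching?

One maximum matching: u1→y8, u2→y7, u3→y4, u4→y6, u5→y5, u7→y3.
The set {u2, u6} has only 1 neighbour ({y7}), so by Hall's theorem at most 6 of the 7 left vertices can be matched.
That matches 6 of the 7, leaving 1 unmatched; no matching can do better.

1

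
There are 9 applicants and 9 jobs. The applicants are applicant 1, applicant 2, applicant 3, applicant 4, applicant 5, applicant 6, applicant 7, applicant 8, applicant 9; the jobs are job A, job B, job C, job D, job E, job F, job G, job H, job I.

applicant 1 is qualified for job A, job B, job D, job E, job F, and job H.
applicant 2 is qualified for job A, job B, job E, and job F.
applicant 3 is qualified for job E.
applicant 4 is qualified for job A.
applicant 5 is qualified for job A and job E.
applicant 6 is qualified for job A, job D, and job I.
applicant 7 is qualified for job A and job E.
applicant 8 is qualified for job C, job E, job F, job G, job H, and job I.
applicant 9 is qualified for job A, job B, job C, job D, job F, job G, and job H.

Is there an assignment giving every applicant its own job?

The set {applicant 3, applicant 4, applicant 5, applicant 7} has only 2 neighbours ({job A, job E}), so by Hall's theorem at most 7 of the 9 applicants can be matched.
Hence no matching covers every applicant.

No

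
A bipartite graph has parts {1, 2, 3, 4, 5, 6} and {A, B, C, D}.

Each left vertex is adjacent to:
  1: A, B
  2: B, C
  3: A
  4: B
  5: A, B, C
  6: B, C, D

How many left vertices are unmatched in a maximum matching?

2

One maximum matching: 1–B, 2–C, 3–A, 6–D.
The set {1, 2, 3, 4, 5} has only 3 neighbours ({A, B, C}), so by Hall's theorem at most 4 of the 6 left vertices can be matched.
That matches 4 of the 6, leaving 2 unmatched; no matching can do better.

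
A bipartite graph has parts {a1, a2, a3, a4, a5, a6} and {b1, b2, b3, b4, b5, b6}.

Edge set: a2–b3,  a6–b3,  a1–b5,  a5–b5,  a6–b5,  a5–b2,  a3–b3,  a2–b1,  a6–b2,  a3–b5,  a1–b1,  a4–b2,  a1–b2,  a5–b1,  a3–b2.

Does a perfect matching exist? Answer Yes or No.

No

The set {a1, a2, a3, a4, a5, a6} has only 4 neighbours ({b1, b2, b3, b5}), so by Hall's theorem at most 4 of the 6 left vertices can be matched.
Hence no matching covers every left vertex.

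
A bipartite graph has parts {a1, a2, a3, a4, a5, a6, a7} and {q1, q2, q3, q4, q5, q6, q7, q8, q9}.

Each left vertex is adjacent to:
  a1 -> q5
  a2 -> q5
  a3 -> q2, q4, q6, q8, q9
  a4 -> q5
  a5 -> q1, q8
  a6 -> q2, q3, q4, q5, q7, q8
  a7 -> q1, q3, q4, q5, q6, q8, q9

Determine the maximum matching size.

A valid assignment of size 5: a1–q5, a3–q6, a5–q8, a6–q4, a7–q9.
The set {a1, a2, a4} has only 1 neighbour ({q5}), so by Hall's theorem at most 5 of the 7 left vertices can be matched.

5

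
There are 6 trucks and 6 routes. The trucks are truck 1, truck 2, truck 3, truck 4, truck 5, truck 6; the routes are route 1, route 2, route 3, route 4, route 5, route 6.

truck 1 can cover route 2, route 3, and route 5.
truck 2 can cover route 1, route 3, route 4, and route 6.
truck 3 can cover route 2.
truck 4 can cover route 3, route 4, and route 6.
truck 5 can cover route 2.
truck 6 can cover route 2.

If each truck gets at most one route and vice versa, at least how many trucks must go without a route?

2

For example, pair truck 1→route 3, truck 2→route 4, truck 3→route 2, truck 4→route 6.
The set {truck 3, truck 5, truck 6} has only 1 neighbour ({route 2}), so by Hall's theorem at most 4 of the 6 trucks can be matched.
That matches 4 of the 6, leaving 2 unmatched; no matching can do better.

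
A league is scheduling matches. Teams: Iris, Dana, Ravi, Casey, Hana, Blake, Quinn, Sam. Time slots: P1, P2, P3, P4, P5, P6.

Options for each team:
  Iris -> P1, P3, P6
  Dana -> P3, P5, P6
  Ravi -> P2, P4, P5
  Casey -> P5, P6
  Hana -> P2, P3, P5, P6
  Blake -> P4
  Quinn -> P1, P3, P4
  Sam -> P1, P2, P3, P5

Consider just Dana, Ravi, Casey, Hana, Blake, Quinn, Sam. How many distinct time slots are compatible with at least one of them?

6

The union of neighbours of {Dana, Ravi, Casey, Hana, Blake, Quinn, Sam} is {P1, P2, P3, P4, P5, P6}, which has 6 elements.
Since |N(S)| = 6 < |S| = 7, Hall's condition fails for this subset.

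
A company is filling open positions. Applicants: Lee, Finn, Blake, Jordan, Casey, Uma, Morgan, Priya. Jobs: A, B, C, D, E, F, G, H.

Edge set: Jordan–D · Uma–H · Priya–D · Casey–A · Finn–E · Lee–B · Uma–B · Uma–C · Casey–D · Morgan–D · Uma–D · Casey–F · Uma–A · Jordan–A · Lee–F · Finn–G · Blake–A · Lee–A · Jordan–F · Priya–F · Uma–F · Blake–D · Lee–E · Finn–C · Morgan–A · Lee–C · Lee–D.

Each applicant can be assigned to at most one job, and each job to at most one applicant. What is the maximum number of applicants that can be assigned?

For example, pair Lee–E, Finn–C, Blake–A, Jordan–D, Casey–F, Uma–H.
The set {Blake, Jordan, Casey, Morgan, Priya} has only 3 neighbours ({A, D, F}), so by Hall's theorem at most 6 of the 8 applicants can be matched.

6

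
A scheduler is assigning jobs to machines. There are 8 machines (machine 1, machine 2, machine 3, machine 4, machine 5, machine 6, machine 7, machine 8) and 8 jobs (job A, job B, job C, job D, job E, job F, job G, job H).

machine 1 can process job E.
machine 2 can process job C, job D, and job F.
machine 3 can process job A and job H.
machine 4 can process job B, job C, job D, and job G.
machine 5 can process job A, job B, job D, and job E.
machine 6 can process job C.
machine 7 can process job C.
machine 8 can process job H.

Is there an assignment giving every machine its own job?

No

The set {machine 6, machine 7} has only 1 neighbour ({job C}), so by Hall's theorem at most 7 of the 8 machines can be matched.
Hence no matching covers every machine.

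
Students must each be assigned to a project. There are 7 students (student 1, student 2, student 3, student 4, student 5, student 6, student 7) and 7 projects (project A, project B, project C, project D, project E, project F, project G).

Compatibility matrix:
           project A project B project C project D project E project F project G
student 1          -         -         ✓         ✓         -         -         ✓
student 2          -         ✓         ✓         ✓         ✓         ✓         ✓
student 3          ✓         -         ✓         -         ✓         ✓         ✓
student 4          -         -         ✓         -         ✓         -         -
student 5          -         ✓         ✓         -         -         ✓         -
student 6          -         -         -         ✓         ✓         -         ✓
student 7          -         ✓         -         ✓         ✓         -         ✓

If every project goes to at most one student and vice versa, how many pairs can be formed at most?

For example, pair student 1–project D, student 2–project F, student 3–project A, student 4–project C, student 5–project B, student 6–project G, student 7–project E.
All 7 students are matched, so no larger matching exists.

7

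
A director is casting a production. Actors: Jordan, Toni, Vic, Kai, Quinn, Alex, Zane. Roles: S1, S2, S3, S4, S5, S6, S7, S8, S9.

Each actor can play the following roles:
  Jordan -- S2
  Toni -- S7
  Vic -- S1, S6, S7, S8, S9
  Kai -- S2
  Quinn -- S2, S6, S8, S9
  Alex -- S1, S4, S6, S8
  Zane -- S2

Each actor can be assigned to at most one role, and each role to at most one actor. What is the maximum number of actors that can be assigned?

For example, pair Jordan→S2, Toni→S7, Vic→S6, Quinn→S8, Alex→S4.
The set {Jordan, Kai, Zane} has only 1 neighbour ({S2}), so by Hall's theorem at most 5 of the 7 actors can be matched.

5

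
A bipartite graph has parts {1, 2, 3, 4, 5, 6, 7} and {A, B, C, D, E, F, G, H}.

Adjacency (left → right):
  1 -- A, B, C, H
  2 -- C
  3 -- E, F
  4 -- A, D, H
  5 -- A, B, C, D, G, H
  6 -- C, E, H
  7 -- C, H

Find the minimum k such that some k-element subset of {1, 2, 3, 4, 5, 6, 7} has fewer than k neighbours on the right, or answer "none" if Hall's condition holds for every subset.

A matching saturating every left vertex exists, for instance 1→B, 2→C, 3→F, 4→D, 5→G, 6→E, 7→H.
By Hall's marriage theorem, this means |N(S)| ≥ |S| for every subset S, so no violating subset exists.

none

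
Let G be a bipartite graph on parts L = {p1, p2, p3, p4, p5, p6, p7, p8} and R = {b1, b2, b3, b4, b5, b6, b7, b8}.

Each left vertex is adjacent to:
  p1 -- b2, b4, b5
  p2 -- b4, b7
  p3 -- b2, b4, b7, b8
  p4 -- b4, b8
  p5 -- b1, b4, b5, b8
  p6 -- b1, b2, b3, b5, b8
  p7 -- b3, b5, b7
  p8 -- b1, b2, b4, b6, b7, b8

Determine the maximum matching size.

One maximum matching: p1–b4, p2–b7, p3–b2, p4–b8, p5–b5, p6–b1, p7–b3, p8–b6.
All 8 left vertices are matched, so no larger matching exists.

8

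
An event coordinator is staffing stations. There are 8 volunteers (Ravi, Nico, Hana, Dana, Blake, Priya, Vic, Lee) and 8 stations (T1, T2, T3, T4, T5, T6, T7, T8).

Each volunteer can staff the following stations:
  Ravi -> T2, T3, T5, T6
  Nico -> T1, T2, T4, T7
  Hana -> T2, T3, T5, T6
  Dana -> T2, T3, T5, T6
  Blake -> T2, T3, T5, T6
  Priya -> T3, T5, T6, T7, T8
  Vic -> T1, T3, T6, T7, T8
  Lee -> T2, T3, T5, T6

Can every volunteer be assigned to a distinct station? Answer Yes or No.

No

The set {Ravi, Hana, Dana, Blake, Lee} has only 4 neighbours ({T2, T3, T5, T6}), so by Hall's theorem at most 7 of the 8 volunteers can be matched.
Hence no matching covers every volunteer.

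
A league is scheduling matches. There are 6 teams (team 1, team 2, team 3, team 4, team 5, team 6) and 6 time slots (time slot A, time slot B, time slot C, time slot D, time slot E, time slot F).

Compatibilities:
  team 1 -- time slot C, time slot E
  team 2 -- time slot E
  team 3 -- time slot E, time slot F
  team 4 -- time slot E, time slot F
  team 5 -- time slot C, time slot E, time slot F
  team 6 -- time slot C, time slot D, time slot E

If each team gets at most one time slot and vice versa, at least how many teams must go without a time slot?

A valid assignment of size 4: team 1-time slot C, team 2-time slot E, team 3-time slot F, team 6-time slot D.
The set {team 1, team 2, team 3, team 4, team 5} has only 3 neighbours ({time slot C, time slot E, time slot F}), so by Hall's theorem at most 4 of the 6 teams can be matched.
That matches 4 of the 6, leaving 2 unmatched; no matching can do better.

2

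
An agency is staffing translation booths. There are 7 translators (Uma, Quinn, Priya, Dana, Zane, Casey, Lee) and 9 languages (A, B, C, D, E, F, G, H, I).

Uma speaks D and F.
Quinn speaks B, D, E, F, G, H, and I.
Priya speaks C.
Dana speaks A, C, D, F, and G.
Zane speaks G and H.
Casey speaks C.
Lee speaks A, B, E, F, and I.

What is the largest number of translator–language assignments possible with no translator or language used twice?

6

One maximum matching: Uma-F, Quinn-E, Priya-C, Dana-G, Zane-H, Lee-A.
The set {Priya, Casey} has only 1 neighbour ({C}), so by Hall's theorem at most 6 of the 7 translators can be matched.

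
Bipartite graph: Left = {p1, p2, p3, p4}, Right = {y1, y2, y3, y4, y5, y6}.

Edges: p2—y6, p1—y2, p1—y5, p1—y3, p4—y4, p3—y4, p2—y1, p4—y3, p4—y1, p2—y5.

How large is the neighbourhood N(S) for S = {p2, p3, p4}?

The union of neighbours of {p2, p3, p4} is {y1, y3, y4, y5, y6}, which has 5 elements.
Since |N(S)| = 5 ≥ |S| = 3, Hall's condition holds for this subset.

5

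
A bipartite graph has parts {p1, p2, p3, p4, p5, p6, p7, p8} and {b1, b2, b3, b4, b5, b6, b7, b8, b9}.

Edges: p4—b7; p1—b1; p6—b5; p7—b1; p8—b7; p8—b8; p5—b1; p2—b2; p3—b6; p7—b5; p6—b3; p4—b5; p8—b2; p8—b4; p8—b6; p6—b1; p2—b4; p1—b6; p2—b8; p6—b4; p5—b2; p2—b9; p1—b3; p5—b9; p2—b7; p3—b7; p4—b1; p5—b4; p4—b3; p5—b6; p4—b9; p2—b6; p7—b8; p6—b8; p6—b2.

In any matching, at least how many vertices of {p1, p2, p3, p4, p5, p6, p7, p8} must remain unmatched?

0

One maximum matching: p1–b3, p2–b2, p3–b6, p4–b1, p5–b4, p6–b8, p7–b5, p8–b7.
This saturates every left vertex, so 8 is the maximum.
That matches 8 of the 8, leaving 0 unmatched; no matching can do better.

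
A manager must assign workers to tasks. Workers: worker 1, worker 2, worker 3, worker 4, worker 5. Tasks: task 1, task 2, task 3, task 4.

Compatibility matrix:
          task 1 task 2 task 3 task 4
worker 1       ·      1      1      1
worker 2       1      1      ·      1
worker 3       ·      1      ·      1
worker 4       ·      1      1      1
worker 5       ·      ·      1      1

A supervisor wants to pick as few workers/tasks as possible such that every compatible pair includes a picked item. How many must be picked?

4

A maximum matching has 4 edges (e.g. worker 1–task 3, worker 2–task 1, worker 3–task 4, worker 4–task 2).
By König's theorem the minimum vertex cover has the same size. One such cover is {worker 2, task 2, task 3, task 4}.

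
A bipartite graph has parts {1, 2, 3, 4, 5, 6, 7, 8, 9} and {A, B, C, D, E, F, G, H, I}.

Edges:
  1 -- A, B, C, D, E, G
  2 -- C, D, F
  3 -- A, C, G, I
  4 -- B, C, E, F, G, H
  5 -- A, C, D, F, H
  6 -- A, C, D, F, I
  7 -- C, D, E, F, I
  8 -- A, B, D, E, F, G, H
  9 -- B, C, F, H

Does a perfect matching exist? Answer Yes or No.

A valid assignment of size 9: 1→G, 2→C, 3→I, 4→H, 5→D, 6→F, 7→E, 8→A, 9→B.
All 9 left vertices are covered.

Yes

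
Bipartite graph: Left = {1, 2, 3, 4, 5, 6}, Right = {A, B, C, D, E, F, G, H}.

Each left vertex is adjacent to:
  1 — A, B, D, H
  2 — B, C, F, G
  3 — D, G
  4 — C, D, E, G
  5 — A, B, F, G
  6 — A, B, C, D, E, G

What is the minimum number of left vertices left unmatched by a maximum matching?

0

A valid assignment of size 6: 1→B, 2→C, 3→D, 4→E, 5→F, 6→G.
All 6 left vertices are matched, so no larger matching exists.
That matches 6 of the 6, leaving 0 unmatched; no matching can do better.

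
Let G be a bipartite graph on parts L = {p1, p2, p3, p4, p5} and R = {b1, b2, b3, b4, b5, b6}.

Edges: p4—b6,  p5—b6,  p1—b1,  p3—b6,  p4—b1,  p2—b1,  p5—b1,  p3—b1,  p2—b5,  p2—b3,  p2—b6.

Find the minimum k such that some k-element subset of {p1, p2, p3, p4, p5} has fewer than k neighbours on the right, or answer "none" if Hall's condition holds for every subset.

3

Take S = {p1, p3, p4}. Its neighbourhood is {b1, b6}, so |N(S)| = 2 < |S| = 3.
Every subset of size less than 3 has at least as many neighbours as members, so 3 is the minimum.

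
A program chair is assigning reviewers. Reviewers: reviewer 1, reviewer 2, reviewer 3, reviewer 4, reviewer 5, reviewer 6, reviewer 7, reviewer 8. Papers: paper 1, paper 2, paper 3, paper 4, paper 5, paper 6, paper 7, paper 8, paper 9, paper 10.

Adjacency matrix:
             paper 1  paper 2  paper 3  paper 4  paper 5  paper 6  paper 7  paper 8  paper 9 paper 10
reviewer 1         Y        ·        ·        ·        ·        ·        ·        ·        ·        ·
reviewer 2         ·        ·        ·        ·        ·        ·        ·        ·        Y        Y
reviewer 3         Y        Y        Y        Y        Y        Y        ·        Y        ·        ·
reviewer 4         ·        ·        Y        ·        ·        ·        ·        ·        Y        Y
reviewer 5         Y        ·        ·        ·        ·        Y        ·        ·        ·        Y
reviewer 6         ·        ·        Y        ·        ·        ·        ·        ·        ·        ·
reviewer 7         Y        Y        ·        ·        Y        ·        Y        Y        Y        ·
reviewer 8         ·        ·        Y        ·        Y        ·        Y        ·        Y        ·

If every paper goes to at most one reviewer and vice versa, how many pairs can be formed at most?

8

A valid assignment of size 8: reviewer 1-paper 1, reviewer 2-paper 9, reviewer 3-paper 5, reviewer 4-paper 10, reviewer 5-paper 6, reviewer 6-paper 3, reviewer 7-paper 2, reviewer 8-paper 7.
This saturates every reviewer, so 8 is the maximum.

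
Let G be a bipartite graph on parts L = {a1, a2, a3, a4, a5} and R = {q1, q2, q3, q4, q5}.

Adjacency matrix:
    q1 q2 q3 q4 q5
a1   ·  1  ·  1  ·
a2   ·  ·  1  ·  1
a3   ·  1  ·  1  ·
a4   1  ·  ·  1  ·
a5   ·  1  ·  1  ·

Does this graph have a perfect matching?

The set {a1, a3, a5} has only 2 neighbours ({q2, q4}), so by Hall's theorem at most 4 of the 5 left vertices can be matched.
Hence no matching covers every left vertex.

No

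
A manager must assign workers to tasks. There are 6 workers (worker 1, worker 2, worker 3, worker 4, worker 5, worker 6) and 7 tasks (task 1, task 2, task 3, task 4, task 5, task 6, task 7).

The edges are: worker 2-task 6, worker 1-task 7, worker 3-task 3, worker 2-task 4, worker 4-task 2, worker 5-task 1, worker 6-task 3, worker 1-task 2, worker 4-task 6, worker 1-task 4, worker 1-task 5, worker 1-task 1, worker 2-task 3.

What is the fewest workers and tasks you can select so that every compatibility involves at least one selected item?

5

The 5 edges worker 1–task 4, worker 2–task 6, worker 3–task 3, worker 4–task 2, worker 5–task 1 form a matching, so any vertex cover needs at least 5 vertices (one per matched edge).
Conversely {worker 1, worker 2, worker 4, worker 5, task 3} meets every edge and has exactly 5 vertices, so 5 is optimal.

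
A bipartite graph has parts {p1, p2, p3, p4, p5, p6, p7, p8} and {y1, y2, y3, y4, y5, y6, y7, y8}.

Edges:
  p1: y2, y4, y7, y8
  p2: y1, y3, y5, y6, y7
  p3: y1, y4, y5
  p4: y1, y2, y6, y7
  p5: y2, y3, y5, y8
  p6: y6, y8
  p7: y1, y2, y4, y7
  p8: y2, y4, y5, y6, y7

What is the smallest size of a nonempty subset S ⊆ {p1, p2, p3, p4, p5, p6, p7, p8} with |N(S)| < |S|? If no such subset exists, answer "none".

A matching saturating every left vertex exists, for instance p1→y4, p2→y6, p3→y5, p4→y2, p5→y3, p6→y8, p7→y1, p8→y7.
By Hall's marriage theorem, this means |N(S)| ≥ |S| for every subset S, so no violating subset exists.

none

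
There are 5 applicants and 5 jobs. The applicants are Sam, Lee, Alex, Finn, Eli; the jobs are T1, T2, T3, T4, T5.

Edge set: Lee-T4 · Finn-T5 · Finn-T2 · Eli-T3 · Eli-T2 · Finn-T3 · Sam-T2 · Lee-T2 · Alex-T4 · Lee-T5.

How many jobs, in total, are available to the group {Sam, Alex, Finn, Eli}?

The union of neighbours of {Sam, Alex, Finn, Eli} is {T2, T3, T4, T5}, which has 4 elements.
Since |N(S)| = 4 ≥ |S| = 4, Hall's condition holds for this subset.

4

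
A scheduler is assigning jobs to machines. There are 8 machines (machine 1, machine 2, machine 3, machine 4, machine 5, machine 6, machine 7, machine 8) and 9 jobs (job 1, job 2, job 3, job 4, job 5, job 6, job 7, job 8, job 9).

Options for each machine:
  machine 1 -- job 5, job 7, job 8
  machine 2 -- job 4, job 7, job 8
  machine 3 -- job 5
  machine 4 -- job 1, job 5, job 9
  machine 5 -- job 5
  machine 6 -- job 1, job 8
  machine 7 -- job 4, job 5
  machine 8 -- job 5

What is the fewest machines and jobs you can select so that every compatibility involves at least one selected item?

{machine 1, machine 2, machine 4, machine 6, machine 7, job 5} is a vertex cover of size 6: every edge has an endpoint in this set.
No smaller cover exists because machine 1–job 7, machine 2–job 8, machine 3–job 5, machine 4–job 9, machine 6–job 1, machine 7–job 4 is a matching of size 6, and a cover must include an endpoint of each of these disjoint edges (König's theorem).

6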